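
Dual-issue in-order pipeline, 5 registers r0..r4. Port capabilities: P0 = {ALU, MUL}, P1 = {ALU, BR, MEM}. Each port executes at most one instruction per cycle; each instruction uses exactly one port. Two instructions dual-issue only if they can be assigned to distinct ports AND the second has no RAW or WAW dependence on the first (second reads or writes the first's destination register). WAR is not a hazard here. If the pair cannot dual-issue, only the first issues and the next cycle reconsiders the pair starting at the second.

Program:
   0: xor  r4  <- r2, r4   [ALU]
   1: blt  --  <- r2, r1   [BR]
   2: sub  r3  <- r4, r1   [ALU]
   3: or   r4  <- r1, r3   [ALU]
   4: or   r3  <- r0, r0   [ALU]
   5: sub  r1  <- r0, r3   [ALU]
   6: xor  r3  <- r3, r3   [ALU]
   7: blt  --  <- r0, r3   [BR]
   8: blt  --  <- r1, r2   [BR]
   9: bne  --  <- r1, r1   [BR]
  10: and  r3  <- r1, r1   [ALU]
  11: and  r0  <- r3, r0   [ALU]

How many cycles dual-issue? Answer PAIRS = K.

PAIRS = 4

  cy0 -> i0/i1 (xor.ALU/blt.BR) pair
  cy1 -> i2 (sub.ALU) RAW r3
  cy2 -> i3/i4 (or.ALU/or.ALU) pair
  cy3 -> i5/i6 (sub.ALU/xor.ALU) pair
  cy4 -> i7 (blt.BR) no-port BR/BR
  cy5 -> i8 (blt.BR) no-port BR/BR
  cy6 -> i9/i10 (bne.BR/and.ALU) pair
  cy7 -> i11 (and.ALU) tail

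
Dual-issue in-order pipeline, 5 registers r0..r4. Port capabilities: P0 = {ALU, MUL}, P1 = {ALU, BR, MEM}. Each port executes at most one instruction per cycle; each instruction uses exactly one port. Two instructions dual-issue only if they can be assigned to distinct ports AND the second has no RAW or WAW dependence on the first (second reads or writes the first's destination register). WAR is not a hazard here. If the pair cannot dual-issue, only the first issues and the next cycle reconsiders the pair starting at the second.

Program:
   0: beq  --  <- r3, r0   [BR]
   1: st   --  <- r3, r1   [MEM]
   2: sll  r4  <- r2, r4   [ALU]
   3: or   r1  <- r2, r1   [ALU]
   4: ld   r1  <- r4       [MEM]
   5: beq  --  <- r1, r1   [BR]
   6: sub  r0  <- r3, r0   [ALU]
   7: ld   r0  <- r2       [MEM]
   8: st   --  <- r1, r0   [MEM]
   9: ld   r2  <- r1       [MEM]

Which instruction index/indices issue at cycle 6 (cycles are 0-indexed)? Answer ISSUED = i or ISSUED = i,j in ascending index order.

c0: i0 beq  no-port BR/MEM
c1: i1+i2 st sll  2-wide
c2: i3 or  WAW r1
c3: i4 ld  no-port MEM/BR
c4: i5+i6 beq sub  2-wide
c5: i7 ld  no-port MEM/MEM
c6: i8 st  no-port MEM/MEM
c7: i9 ld  tail

ISSUED = 8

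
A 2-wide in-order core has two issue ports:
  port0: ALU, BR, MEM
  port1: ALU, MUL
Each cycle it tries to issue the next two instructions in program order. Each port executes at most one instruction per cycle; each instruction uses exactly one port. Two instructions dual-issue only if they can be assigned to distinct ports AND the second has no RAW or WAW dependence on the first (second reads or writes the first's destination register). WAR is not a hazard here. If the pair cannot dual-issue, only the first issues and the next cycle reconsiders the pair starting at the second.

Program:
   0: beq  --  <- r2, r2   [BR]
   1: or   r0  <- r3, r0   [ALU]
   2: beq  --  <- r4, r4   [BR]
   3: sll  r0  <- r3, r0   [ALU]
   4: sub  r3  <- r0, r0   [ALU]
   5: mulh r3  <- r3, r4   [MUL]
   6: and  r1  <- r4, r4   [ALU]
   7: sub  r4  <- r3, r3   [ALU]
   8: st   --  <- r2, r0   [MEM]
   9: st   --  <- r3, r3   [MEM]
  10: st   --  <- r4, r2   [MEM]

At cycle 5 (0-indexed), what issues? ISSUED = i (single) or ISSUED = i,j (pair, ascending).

ISSUED = 9

  cy0 -> i0&i1 (beq.BR+or.ALU) 2-wide
  cy1 -> i2&i3 (beq.BR+sll.ALU) 2-wide
  cy2 -> i4 (sub.ALU) RAW+WAW r3
  cy3 -> i5&i6 (mulh.MUL+and.ALU) 2-wide
  cy4 -> i7&i8 (sub.ALU+st.MEM) 2-wide
  cy5 -> i9 (st.MEM) no-port MEM/MEM
  cy6 -> i10 (st.MEM) tail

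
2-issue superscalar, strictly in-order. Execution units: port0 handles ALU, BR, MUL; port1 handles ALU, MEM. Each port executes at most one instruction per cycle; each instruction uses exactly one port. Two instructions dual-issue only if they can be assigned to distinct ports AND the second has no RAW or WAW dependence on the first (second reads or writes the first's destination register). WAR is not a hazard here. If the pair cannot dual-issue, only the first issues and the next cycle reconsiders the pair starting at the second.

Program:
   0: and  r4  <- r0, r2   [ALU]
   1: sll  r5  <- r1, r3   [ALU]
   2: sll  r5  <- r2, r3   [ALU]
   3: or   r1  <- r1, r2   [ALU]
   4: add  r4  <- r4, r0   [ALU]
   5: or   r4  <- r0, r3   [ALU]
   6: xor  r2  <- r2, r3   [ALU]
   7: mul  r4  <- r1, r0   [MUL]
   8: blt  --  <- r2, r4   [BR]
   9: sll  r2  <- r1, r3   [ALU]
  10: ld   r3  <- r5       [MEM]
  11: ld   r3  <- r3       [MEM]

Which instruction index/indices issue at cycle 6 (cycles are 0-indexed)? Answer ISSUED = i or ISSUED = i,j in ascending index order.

#0 head=0: and sll i0+i1 pair
#1 head=2: sll or i2+i3 pair
#2 head=4: add i4 WAW r4
#3 head=5: or xor i5+i6 pair
#4 head=7: mul i7 no-port MUL/BR
#5 head=8: blt sll i8+i9 pair
#6 head=10: ld i10 no-port MEM/MEM
#7 head=11: ld i11 tail

ISSUED = 10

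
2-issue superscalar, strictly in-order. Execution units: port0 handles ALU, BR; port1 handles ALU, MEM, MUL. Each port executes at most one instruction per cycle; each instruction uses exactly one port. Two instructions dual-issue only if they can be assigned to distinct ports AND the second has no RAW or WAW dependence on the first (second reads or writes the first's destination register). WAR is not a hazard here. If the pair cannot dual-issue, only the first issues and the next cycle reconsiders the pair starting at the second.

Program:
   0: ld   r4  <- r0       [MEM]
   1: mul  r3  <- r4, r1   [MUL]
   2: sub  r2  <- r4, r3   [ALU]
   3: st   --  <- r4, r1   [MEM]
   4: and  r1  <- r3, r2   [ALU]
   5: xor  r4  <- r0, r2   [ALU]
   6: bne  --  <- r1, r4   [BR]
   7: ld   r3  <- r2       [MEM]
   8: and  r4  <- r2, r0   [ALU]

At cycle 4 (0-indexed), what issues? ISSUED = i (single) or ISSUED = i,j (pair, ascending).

ISSUED = 6,7

t=0 i0:ld ; no-port MEM/MUL
t=1 i1:mul ; RAW r3
t=2 i2,i3:sub/st ; pair
t=3 i4,i5:and/xor ; pair
t=4 i6,i7:bne/ld ; pair
t=5 i8:and ; tail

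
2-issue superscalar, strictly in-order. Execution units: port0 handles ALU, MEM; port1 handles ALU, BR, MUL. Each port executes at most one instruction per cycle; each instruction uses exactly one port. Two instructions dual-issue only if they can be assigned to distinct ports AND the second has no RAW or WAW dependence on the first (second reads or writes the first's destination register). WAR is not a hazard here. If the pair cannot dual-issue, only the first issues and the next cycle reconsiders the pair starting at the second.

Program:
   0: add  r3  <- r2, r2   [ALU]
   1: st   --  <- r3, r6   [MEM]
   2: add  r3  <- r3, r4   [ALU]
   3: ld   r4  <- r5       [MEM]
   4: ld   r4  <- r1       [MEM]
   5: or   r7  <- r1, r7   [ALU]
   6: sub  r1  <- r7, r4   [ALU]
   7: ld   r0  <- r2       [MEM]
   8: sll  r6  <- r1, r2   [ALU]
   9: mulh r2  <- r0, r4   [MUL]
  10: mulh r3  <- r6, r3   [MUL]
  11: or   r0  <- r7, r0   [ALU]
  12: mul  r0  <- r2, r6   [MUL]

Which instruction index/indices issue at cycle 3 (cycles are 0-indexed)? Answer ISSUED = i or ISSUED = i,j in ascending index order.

[0] i0  add.ALU  -- RAW r3
[1] i1&i2  st.MEM+add.ALU  -- dual
[2] i3  ld.MEM  -- no-port MEM/MEM
[3] i4&i5  ld.MEM+or.ALU  -- dual
[4] i6&i7  sub.ALU+ld.MEM  -- dual
[5] i8&i9  sll.ALU+mulh.MUL  -- dual
[6] i10&i11  mulh.MUL+or.ALU  -- dual
[7] i12  mul.MUL  -- tail

ISSUED = 4,5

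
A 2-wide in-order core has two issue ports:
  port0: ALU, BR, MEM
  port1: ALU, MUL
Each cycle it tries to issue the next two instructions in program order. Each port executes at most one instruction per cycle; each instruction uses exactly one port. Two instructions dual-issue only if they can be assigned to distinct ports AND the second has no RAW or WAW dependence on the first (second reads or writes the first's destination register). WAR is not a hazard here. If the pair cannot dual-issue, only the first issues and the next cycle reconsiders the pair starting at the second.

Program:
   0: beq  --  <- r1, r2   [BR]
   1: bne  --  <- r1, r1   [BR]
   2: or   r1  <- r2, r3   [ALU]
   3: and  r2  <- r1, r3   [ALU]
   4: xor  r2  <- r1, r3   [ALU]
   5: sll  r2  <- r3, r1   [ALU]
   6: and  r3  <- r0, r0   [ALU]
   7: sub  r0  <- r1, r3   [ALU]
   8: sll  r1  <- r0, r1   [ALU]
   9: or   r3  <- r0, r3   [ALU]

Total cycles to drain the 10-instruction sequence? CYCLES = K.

CYCLES = 7

#0 head=0: beq i0 no-port BR/BR
#1 head=1: bne/or i1&i2 2-wide
#2 head=3: and i3 WAW r2
#3 head=4: xor i4 WAW r2
#4 head=5: sll/and i5&i6 2-wide
#5 head=7: sub i7 RAW r0
#6 head=8: sll/or i8&i9 2-wide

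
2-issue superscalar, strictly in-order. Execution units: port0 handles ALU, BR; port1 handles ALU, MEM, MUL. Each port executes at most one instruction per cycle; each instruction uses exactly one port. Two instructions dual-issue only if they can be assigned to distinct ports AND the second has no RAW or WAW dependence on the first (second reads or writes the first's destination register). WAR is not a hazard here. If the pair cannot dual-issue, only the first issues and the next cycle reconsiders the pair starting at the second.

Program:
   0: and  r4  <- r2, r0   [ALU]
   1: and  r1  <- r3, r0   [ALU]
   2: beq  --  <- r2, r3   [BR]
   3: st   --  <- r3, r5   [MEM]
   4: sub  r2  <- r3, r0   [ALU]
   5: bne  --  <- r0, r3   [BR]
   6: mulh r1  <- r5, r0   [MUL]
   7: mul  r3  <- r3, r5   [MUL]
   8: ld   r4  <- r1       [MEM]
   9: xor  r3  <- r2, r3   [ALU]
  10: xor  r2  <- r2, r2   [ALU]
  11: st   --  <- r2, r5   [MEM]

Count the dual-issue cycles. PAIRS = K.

PAIRS = 4

#0 head=0: and and i0/i1 2-wide
#1 head=2: beq st i2/i3 2-wide
#2 head=4: sub bne i4/i5 2-wide
#3 head=6: mulh i6 no-port MUL/MUL
#4 head=7: mul i7 no-port MUL/MEM
#5 head=8: ld xor i8/i9 2-wide
#6 head=10: xor i10 RAW r2
#7 head=11: st i11 tail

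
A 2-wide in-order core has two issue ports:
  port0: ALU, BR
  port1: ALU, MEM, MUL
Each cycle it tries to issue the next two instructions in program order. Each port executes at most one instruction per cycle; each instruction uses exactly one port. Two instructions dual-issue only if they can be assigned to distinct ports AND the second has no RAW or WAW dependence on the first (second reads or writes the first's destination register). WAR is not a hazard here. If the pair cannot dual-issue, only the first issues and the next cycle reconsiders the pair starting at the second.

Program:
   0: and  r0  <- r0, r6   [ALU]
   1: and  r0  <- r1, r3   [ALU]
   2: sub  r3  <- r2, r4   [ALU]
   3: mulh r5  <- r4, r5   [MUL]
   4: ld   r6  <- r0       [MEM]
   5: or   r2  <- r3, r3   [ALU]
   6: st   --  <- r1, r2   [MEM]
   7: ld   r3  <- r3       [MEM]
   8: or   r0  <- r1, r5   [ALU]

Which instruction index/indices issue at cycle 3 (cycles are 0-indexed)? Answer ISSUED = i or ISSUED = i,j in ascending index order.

  cy0 -> i0 (and) WAW r0
  cy1 -> i1&i2 (and sub) pair
  cy2 -> i3 (mulh) no-port MUL/MEM
  cy3 -> i4&i5 (ld or) pair
  cy4 -> i6 (st) no-port MEM/MEM
  cy5 -> i7&i8 (ld or) pair

ISSUED = 4,5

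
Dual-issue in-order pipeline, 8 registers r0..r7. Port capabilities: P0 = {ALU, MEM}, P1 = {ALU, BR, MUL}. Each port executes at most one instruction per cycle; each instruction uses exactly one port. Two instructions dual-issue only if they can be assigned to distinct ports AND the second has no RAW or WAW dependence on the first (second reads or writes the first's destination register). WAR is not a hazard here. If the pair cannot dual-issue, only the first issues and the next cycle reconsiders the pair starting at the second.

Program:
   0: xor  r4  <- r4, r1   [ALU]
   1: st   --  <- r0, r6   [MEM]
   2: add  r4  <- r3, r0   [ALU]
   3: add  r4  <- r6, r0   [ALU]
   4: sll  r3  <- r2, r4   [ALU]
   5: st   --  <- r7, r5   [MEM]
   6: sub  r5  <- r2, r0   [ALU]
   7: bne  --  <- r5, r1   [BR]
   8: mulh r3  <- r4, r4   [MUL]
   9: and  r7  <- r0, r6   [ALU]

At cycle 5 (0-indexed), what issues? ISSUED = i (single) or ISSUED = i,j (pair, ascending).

ISSUED = 7

  cy0 -> i0/i1 (xor.ALU;st.MEM) 2-wide
  cy1 -> i2 (add.ALU) WAW r4
  cy2 -> i3 (add.ALU) RAW r4
  cy3 -> i4/i5 (sll.ALU;st.MEM) 2-wide
  cy4 -> i6 (sub.ALU) RAW r5
  cy5 -> i7 (bne.BR) no-port BR/MUL
  cy6 -> i8/i9 (mulh.MUL;and.ALU) 2-wide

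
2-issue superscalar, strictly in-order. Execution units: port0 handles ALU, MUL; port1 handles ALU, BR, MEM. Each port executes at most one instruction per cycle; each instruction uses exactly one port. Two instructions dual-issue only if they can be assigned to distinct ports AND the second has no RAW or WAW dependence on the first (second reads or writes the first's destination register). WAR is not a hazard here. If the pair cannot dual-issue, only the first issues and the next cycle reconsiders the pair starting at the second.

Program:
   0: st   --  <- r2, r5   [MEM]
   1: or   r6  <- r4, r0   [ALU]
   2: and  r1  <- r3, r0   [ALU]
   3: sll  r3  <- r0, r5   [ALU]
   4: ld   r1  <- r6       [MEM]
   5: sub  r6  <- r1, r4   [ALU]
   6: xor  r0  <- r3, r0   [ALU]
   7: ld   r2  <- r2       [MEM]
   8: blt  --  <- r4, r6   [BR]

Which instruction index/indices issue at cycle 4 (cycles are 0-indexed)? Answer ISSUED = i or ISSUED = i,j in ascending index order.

t=0 i0/i1:st.MEM or.ALU ; 2-wide
t=1 i2/i3:and.ALU sll.ALU ; 2-wide
t=2 i4:ld.MEM ; RAW r1
t=3 i5/i6:sub.ALU xor.ALU ; 2-wide
t=4 i7:ld.MEM ; no-port MEM/BR
t=5 i8:blt.BR ; tail

ISSUED = 7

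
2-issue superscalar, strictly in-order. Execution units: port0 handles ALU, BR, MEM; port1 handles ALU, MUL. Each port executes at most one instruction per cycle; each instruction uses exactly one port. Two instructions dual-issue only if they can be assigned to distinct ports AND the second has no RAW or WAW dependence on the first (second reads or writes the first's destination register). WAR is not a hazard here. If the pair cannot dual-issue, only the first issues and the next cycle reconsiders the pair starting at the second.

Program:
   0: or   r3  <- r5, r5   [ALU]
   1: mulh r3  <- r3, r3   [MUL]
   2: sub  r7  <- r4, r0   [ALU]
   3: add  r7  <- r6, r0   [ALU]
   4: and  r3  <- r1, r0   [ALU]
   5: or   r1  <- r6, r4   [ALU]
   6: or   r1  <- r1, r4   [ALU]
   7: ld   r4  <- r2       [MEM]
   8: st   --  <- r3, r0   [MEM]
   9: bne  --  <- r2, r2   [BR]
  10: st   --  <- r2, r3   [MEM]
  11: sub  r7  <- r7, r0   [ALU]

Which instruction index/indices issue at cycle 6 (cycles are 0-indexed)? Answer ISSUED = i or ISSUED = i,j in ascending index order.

ISSUED = 9

[0] i0  or  -- RAW+WAW r3
[1] i1/i2  mulh sub  -- dual
[2] i3/i4  add and  -- dual
[3] i5  or  -- RAW+WAW r1
[4] i6/i7  or ld  -- dual
[5] i8  st  -- no-port MEM/BR
[6] i9  bne  -- no-port BR/MEM
[7] i10/i11  st sub  -- dual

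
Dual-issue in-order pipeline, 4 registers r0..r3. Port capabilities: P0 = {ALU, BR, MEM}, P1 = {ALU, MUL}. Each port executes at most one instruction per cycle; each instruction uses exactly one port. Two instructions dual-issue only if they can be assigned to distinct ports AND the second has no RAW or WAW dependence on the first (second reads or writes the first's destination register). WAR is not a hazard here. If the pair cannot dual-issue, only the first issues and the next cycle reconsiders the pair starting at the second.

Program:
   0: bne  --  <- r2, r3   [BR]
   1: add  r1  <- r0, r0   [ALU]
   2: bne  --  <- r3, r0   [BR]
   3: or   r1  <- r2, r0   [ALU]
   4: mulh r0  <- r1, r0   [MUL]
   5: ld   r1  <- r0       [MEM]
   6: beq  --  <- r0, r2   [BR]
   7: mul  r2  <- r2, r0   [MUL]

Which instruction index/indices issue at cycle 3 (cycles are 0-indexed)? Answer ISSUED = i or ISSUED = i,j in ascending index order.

ISSUED = 5

#0 head=0: bne.BR/add.ALU i0&i1 2-wide
#1 head=2: bne.BR/or.ALU i2&i3 2-wide
#2 head=4: mulh.MUL i4 RAW r0
#3 head=5: ld.MEM i5 no-port MEM/BR
#4 head=6: beq.BR/mul.MUL i6&i7 2-wide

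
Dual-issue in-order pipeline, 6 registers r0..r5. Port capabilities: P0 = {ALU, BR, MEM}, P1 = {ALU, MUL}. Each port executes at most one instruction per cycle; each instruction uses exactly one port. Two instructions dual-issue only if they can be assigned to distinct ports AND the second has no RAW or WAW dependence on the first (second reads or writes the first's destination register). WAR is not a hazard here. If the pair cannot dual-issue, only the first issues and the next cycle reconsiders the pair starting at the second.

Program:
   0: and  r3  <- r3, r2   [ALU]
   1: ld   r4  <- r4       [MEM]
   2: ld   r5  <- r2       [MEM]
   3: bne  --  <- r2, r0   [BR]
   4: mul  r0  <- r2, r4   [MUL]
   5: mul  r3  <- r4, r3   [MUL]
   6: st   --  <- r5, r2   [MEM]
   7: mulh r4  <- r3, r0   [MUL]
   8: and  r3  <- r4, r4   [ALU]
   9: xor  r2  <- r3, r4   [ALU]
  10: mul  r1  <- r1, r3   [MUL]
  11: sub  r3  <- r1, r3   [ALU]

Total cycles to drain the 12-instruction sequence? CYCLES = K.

c0: i0&i1 and;ld  2-wide
c1: i2 ld  no-port MEM/BR
c2: i3&i4 bne;mul  2-wide
c3: i5&i6 mul;st  2-wide
c4: i7 mulh  RAW r4
c5: i8 and  RAW r3
c6: i9&i10 xor;mul  2-wide
c7: i11 sub  tail

CYCLES = 8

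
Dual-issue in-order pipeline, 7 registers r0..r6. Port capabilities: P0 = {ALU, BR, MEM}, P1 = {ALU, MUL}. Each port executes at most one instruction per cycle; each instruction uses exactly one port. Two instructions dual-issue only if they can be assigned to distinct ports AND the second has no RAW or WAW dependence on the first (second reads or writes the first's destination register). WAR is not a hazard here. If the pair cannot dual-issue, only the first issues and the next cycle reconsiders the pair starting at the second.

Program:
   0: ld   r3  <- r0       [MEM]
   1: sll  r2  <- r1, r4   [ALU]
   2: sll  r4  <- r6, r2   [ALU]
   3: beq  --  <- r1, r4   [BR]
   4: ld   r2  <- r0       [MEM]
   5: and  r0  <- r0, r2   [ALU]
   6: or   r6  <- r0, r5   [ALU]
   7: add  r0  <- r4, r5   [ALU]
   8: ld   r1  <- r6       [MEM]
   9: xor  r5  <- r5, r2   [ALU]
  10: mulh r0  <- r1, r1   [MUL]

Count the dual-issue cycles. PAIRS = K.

#0 head=0: ld sll i0+i1 2-wide
#1 head=2: sll i2 RAW r4
#2 head=3: beq i3 no-port BR/MEM
#3 head=4: ld i4 RAW r2
#4 head=5: and i5 RAW r0
#5 head=6: or add i6+i7 2-wide
#6 head=8: ld xor i8+i9 2-wide
#7 head=10: mulh i10 tail

PAIRS = 3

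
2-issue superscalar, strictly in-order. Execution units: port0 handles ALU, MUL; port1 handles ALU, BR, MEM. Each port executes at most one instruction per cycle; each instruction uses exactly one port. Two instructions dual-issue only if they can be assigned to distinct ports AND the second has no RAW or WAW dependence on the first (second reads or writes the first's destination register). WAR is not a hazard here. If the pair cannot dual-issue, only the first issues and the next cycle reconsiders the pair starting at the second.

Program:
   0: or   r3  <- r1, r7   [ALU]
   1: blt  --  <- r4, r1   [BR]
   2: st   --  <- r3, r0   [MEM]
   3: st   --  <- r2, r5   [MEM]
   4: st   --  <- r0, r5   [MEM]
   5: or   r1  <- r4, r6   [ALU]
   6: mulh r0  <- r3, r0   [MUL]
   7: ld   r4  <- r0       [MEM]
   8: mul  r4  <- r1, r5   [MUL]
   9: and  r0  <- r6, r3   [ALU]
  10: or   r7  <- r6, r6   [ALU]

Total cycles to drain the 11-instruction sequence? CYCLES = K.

CYCLES = 8

c0: i0&i1 or/blt  dual
c1: i2 st  no-port MEM/MEM
c2: i3 st  no-port MEM/MEM
c3: i4&i5 st/or  dual
c4: i6 mulh  RAW r0
c5: i7 ld  WAW r4
c6: i8&i9 mul/and  dual
c7: i10 or  tail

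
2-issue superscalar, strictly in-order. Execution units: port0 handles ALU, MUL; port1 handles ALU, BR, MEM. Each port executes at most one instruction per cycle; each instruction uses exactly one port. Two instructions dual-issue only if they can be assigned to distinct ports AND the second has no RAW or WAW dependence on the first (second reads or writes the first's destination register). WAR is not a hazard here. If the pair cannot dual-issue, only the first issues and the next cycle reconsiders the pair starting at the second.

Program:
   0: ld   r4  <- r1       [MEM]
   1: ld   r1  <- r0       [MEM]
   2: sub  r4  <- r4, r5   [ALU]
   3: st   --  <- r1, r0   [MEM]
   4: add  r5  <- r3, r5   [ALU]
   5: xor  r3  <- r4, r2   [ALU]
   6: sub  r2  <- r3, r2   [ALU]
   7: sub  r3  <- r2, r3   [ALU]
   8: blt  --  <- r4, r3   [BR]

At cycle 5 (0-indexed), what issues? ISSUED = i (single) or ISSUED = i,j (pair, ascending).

ISSUED = 7

t=0 i0:ld ; no-port MEM/MEM
t=1 i1&i2:ld/sub ; pair
t=2 i3&i4:st/add ; pair
t=3 i5:xor ; RAW r3
t=4 i6:sub ; RAW r2
t=5 i7:sub ; RAW r3
t=6 i8:blt ; tail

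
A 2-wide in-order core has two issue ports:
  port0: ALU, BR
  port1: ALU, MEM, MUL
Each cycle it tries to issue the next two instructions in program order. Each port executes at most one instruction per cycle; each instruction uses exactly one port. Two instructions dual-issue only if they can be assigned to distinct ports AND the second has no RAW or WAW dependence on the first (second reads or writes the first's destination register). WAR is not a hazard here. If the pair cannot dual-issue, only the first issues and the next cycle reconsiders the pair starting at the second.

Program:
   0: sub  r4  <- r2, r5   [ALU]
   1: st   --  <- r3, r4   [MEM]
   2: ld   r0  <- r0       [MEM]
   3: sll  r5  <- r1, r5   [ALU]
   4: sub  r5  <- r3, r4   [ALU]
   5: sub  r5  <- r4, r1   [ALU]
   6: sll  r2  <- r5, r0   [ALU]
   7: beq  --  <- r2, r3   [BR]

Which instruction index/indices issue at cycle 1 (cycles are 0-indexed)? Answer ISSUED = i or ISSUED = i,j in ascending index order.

  cy0 -> i0 (sub) RAW r4
  cy1 -> i1 (st) no-port MEM/MEM
  cy2 -> i2+i3 (ld/sll) 2-wide
  cy3 -> i4 (sub) WAW r5
  cy4 -> i5 (sub) RAW r5
  cy5 -> i6 (sll) RAW r2
  cy6 -> i7 (beq) tail

ISSUED = 1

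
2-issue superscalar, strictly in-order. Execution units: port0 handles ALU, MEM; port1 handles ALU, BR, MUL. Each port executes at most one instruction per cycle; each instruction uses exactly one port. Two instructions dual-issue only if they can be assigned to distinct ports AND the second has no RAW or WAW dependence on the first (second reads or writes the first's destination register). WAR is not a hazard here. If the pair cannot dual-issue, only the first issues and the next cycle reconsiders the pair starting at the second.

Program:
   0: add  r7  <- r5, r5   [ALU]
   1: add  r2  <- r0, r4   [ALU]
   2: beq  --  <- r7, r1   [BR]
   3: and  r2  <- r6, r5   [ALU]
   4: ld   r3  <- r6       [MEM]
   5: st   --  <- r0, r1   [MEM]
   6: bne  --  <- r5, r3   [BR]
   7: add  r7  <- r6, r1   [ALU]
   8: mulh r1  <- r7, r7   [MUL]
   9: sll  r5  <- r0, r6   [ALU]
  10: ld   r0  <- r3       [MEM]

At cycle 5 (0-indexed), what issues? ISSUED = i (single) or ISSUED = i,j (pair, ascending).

t=0 i0&i1:add.ALU add.ALU ; 2-wide
t=1 i2&i3:beq.BR and.ALU ; 2-wide
t=2 i4:ld.MEM ; no-port MEM/MEM
t=3 i5&i6:st.MEM bne.BR ; 2-wide
t=4 i7:add.ALU ; RAW r7
t=5 i8&i9:mulh.MUL sll.ALU ; 2-wide
t=6 i10:ld.MEM ; tail

ISSUED = 8,9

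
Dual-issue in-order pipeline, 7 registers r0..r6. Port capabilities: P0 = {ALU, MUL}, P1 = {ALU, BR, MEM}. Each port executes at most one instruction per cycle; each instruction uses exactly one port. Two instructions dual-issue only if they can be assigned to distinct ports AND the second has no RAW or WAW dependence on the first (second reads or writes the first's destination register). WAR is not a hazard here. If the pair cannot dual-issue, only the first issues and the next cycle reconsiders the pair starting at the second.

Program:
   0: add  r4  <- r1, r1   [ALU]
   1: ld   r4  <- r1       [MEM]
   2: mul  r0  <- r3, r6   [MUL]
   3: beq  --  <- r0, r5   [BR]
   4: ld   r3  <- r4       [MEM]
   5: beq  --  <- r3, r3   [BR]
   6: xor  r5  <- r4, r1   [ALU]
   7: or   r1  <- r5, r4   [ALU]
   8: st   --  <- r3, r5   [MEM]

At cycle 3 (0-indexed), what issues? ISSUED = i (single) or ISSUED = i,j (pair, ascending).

t=0 i0:add.ALU ; WAW r4
t=1 i1,i2:ld.MEM+mul.MUL ; dual
t=2 i3:beq.BR ; no-port BR/MEM
t=3 i4:ld.MEM ; no-port MEM/BR
t=4 i5,i6:beq.BR+xor.ALU ; dual
t=5 i7,i8:or.ALU+st.MEM ; dual

ISSUED = 4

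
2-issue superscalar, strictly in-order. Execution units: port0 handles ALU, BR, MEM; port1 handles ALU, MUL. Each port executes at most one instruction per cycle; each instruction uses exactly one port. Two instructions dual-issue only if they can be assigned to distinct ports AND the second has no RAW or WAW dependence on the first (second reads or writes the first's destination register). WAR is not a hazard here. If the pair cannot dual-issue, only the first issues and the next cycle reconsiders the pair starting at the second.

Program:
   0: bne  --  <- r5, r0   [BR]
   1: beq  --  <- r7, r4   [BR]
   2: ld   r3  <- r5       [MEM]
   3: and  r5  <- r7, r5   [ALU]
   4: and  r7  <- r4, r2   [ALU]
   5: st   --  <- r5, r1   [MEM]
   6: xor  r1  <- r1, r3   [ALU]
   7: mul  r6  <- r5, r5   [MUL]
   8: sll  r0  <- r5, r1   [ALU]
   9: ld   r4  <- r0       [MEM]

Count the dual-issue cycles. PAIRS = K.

PAIRS = 3

0. bne.BR @i0  | no-port BR/BR
1. beq.BR @i1  | no-port BR/MEM
2. ld.MEM+and.ALU @i2,i3  | pair
3. and.ALU+st.MEM @i4,i5  | pair
4. xor.ALU+mul.MUL @i6,i7  | pair
5. sll.ALU @i8  | RAW r0
6. ld.MEM @i9  | tail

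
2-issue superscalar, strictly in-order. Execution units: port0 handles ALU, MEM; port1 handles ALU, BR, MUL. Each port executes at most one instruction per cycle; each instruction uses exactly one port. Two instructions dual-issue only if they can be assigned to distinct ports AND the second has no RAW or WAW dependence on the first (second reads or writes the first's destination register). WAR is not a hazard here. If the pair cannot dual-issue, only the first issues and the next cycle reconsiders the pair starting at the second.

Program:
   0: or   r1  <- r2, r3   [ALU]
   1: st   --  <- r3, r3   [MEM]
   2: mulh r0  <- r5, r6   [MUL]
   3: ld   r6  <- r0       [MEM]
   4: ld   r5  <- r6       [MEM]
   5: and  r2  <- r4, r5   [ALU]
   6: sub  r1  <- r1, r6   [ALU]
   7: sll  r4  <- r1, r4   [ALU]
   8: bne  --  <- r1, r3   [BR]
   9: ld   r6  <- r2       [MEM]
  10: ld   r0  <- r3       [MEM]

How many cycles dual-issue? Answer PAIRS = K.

  cy0 -> i0,i1 (or.ALU/st.MEM) 2-wide
  cy1 -> i2 (mulh.MUL) RAW r0
  cy2 -> i3 (ld.MEM) no-port MEM/MEM
  cy3 -> i4 (ld.MEM) RAW r5
  cy4 -> i5,i6 (and.ALU/sub.ALU) 2-wide
  cy5 -> i7,i8 (sll.ALU/bne.BR) 2-wide
  cy6 -> i9 (ld.MEM) no-port MEM/MEM
  cy7 -> i10 (ld.MEM) tail

PAIRS = 3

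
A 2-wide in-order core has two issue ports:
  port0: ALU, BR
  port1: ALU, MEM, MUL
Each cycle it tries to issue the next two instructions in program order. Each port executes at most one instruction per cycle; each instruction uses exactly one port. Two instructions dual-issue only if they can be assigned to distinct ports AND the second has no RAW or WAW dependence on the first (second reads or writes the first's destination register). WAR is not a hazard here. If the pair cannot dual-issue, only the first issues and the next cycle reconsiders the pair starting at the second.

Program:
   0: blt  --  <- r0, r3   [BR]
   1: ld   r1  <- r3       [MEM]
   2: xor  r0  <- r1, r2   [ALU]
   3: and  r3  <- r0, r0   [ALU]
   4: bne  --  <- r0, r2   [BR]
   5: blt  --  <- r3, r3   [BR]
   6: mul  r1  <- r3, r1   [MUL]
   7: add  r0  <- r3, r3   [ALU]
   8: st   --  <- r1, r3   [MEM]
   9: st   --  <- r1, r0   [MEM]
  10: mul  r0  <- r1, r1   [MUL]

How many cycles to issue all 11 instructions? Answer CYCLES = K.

c0: i0+i1 blt;ld  dual
c1: i2 xor  RAW r0
c2: i3+i4 and;bne  dual
c3: i5+i6 blt;mul  dual
c4: i7+i8 add;st  dual
c5: i9 st  no-port MEM/MUL
c6: i10 mul  tail

CYCLES = 7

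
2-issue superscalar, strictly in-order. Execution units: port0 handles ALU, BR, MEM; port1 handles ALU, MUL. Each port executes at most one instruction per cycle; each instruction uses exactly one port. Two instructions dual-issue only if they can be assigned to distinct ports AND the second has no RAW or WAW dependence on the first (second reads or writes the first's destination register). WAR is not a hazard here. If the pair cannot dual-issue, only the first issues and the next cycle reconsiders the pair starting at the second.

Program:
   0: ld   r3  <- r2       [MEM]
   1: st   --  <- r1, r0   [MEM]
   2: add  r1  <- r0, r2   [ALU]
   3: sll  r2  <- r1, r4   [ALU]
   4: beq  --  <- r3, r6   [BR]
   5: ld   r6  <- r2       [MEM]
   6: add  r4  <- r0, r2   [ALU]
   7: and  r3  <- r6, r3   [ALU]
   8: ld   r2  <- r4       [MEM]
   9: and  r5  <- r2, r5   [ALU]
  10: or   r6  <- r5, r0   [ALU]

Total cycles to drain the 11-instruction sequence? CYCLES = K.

[0] i0  ld.MEM  -- no-port MEM/MEM
[1] i1&i2  st.MEM/add.ALU  -- 2-wide
[2] i3&i4  sll.ALU/beq.BR  -- 2-wide
[3] i5&i6  ld.MEM/add.ALU  -- 2-wide
[4] i7&i8  and.ALU/ld.MEM  -- 2-wide
[5] i9  and.ALU  -- RAW r5
[6] i10  or.ALU  -- tail

CYCLES = 7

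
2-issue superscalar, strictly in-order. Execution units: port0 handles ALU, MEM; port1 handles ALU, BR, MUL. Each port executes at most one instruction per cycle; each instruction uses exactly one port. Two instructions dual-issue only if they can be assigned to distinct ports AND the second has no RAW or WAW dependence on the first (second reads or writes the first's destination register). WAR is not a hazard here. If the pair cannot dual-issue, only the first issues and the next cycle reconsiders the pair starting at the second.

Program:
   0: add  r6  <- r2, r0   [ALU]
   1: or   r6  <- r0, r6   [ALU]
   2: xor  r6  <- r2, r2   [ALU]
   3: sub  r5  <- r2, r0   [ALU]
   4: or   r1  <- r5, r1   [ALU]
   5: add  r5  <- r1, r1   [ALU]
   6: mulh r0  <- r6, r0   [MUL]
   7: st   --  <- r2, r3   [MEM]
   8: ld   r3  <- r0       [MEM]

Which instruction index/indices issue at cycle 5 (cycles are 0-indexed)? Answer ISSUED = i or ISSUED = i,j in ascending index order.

  cy0 -> i0 (add.ALU) RAW+WAW r6
  cy1 -> i1 (or.ALU) WAW r6
  cy2 -> i2/i3 (xor.ALU;sub.ALU) dual
  cy3 -> i4 (or.ALU) RAW r1
  cy4 -> i5/i6 (add.ALU;mulh.MUL) dual
  cy5 -> i7 (st.MEM) no-port MEM/MEM
  cy6 -> i8 (ld.MEM) tail

ISSUED = 7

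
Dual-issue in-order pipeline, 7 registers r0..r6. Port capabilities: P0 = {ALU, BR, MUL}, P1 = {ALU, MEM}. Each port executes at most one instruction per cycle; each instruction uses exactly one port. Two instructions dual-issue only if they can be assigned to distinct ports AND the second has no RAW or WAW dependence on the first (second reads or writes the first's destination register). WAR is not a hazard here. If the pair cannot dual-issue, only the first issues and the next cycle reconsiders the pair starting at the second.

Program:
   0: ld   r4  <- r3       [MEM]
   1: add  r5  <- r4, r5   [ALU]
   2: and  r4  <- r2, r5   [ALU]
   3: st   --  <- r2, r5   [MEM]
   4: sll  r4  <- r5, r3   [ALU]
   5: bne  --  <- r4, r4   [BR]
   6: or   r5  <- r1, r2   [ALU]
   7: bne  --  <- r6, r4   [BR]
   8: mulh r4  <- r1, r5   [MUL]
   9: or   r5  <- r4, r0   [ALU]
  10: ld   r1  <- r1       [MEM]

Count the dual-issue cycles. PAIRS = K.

PAIRS = 3

t=0 i0:ld.MEM ; RAW r4
t=1 i1:add.ALU ; RAW r5
t=2 i2,i3:and.ALU/st.MEM ; pair
t=3 i4:sll.ALU ; RAW r4
t=4 i5,i6:bne.BR/or.ALU ; pair
t=5 i7:bne.BR ; no-port BR/MUL
t=6 i8:mulh.MUL ; RAW r4
t=7 i9,i10:or.ALU/ld.MEM ; pair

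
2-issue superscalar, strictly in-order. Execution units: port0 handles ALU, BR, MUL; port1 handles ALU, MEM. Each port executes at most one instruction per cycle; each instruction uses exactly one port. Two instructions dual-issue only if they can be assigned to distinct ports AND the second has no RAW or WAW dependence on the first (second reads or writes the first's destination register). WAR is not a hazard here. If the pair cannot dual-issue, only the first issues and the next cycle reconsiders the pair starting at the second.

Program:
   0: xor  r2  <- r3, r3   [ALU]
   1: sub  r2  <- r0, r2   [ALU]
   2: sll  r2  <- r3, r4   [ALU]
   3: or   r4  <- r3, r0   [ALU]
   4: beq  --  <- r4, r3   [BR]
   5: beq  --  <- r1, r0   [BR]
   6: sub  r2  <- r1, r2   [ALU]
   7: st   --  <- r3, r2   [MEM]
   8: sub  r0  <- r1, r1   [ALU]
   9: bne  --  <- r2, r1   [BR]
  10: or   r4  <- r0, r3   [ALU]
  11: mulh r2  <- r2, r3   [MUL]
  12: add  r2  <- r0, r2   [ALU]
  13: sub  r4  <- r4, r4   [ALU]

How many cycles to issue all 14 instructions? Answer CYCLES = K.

0. xor @i0  | RAW+WAW r2
1. sub @i1  | WAW r2
2. sll+or @i2&i3  | 2-wide
3. beq @i4  | no-port BR/BR
4. beq+sub @i5&i6  | 2-wide
5. st+sub @i7&i8  | 2-wide
6. bne+or @i9&i10  | 2-wide
7. mulh @i11  | RAW+WAW r2
8. add+sub @i12&i13  | 2-wide

CYCLES = 9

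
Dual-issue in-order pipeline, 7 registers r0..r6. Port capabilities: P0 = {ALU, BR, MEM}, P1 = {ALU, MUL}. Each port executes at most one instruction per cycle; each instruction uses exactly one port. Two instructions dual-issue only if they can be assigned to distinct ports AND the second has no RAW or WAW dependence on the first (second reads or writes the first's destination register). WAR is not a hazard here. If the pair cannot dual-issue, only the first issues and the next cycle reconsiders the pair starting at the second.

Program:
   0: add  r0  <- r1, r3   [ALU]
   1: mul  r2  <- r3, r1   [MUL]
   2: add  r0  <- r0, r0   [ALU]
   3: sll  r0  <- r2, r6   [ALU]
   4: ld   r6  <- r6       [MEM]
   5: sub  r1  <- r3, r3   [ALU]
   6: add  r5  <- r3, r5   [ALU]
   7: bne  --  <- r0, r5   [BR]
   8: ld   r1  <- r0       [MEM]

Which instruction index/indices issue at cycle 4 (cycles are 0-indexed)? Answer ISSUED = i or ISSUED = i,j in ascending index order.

ISSUED = 7

  cy0 -> i0,i1 (add/mul) pair
  cy1 -> i2 (add) WAW r0
  cy2 -> i3,i4 (sll/ld) pair
  cy3 -> i5,i6 (sub/add) pair
  cy4 -> i7 (bne) no-port BR/MEM
  cy5 -> i8 (ld) tail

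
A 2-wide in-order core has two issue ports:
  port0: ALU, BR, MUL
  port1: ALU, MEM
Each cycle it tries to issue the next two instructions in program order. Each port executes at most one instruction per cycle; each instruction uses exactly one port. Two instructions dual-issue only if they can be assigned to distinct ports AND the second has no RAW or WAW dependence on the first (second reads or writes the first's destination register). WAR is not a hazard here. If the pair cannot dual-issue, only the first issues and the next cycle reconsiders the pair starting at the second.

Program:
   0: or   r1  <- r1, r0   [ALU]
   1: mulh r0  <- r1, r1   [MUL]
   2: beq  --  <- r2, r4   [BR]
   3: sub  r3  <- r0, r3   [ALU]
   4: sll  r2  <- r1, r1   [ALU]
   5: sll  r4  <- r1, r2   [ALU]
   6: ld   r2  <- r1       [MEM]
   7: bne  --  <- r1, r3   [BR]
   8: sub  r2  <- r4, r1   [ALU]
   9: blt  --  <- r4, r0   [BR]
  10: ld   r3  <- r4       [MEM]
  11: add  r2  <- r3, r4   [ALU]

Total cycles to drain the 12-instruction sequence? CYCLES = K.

0. or.ALU @i0  | RAW r1
1. mulh.MUL @i1  | no-port MUL/BR
2. beq.BR;sub.ALU @i2&i3  | pair
3. sll.ALU @i4  | RAW r2
4. sll.ALU;ld.MEM @i5&i6  | pair
5. bne.BR;sub.ALU @i7&i8  | pair
6. blt.BR;ld.MEM @i9&i10  | pair
7. add.ALU @i11  | tail

CYCLES = 8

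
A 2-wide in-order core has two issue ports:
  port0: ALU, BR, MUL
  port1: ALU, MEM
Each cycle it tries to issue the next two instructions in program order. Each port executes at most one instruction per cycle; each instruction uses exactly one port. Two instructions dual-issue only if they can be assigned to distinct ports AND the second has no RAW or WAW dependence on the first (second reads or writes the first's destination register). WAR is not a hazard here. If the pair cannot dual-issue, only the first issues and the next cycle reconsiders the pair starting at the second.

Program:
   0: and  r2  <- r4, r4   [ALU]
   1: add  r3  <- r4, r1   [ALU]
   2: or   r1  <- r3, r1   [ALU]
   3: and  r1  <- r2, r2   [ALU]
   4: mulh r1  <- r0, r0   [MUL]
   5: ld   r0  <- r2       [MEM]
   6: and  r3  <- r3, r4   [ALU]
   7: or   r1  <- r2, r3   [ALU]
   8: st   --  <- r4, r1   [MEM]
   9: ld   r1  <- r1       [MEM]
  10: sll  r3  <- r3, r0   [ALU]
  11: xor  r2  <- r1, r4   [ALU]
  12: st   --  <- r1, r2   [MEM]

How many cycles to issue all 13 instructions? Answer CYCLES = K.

c0: i0,i1 and;add  2-wide
c1: i2 or  WAW r1
c2: i3 and  WAW r1
c3: i4,i5 mulh;ld  2-wide
c4: i6 and  RAW r3
c5: i7 or  RAW r1
c6: i8 st  no-port MEM/MEM
c7: i9,i10 ld;sll  2-wide
c8: i11 xor  RAW r2
c9: i12 st  tail

CYCLES = 10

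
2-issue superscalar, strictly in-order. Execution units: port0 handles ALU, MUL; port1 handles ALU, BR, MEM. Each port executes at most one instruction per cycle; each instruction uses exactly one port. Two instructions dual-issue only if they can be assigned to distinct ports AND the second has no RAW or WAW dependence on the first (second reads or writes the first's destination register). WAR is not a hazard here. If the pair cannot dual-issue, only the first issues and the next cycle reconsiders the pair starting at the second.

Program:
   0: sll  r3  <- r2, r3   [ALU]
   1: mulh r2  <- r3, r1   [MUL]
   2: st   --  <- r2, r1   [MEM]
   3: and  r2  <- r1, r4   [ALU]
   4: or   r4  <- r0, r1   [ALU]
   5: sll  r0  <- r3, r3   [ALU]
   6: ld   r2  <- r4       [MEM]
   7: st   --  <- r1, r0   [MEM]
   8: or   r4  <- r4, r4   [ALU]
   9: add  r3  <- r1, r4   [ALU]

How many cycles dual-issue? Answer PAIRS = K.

PAIRS = 3

c0: i0 sll  RAW r3
c1: i1 mulh  RAW r2
c2: i2,i3 st and  dual
c3: i4,i5 or sll  dual
c4: i6 ld  no-port MEM/MEM
c5: i7,i8 st or  dual
c6: i9 add  tail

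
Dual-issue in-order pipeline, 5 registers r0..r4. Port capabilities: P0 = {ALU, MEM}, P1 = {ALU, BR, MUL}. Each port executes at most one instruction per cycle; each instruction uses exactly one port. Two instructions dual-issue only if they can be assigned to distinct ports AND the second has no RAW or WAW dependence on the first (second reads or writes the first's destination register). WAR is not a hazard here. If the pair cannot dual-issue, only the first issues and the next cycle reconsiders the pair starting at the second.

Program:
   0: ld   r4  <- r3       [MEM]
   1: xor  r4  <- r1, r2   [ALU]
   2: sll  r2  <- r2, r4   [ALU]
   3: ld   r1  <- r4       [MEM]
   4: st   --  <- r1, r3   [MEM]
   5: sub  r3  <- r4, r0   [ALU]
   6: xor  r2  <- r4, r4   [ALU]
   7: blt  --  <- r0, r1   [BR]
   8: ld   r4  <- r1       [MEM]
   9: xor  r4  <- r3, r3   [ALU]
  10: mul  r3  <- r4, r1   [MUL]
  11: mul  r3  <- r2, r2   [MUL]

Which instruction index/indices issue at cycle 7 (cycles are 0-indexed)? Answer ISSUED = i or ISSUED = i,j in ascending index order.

ISSUED = 10

0. ld.MEM @i0  | WAW r4
1. xor.ALU @i1  | RAW r4
2. sll.ALU ld.MEM @i2/i3  | pair
3. st.MEM sub.ALU @i4/i5  | pair
4. xor.ALU blt.BR @i6/i7  | pair
5. ld.MEM @i8  | WAW r4
6. xor.ALU @i9  | RAW r4
7. mul.MUL @i10  | no-port MUL/MUL
8. mul.MUL @i11  | tail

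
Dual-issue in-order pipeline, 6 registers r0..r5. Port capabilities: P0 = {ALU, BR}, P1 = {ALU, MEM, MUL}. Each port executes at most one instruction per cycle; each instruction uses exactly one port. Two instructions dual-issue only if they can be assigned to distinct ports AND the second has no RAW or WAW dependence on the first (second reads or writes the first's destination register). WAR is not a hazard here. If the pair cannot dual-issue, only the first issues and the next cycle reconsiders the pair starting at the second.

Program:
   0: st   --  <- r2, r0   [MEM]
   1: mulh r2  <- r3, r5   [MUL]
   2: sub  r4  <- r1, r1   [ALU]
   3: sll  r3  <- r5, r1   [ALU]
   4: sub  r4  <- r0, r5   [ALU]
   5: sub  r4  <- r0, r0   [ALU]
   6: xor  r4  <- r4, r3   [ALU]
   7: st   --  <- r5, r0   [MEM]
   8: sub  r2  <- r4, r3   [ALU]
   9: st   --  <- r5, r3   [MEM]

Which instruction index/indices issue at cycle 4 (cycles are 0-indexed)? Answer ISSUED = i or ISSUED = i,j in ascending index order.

#0 head=0: st i0 no-port MEM/MUL
#1 head=1: mulh+sub i1/i2 2-wide
#2 head=3: sll+sub i3/i4 2-wide
#3 head=5: sub i5 RAW+WAW r4
#4 head=6: xor+st i6/i7 2-wide
#5 head=8: sub+st i8/i9 2-wide

ISSUED = 6,7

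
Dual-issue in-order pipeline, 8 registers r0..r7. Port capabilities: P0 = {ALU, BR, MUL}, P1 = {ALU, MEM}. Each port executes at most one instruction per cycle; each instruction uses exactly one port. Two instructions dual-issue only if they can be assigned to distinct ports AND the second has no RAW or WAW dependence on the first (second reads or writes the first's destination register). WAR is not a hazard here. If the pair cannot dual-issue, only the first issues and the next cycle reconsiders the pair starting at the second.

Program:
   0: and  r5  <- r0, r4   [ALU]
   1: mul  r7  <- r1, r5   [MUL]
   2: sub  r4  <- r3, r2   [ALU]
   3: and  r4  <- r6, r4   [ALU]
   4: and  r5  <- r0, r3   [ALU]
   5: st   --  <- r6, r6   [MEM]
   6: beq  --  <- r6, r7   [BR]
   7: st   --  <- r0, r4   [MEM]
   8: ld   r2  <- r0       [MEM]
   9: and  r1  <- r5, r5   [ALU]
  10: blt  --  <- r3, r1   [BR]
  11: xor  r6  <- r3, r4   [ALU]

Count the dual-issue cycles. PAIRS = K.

PAIRS = 5

c0: i0 and.ALU  RAW r5
c1: i1+i2 mul.MUL sub.ALU  2-wide
c2: i3+i4 and.ALU and.ALU  2-wide
c3: i5+i6 st.MEM beq.BR  2-wide
c4: i7 st.MEM  no-port MEM/MEM
c5: i8+i9 ld.MEM and.ALU  2-wide
c6: i10+i11 blt.BR xor.ALU  2-wide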